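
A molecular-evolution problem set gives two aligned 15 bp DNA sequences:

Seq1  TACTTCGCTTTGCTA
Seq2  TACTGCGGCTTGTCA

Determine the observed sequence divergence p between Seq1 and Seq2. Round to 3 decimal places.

Mismatches occur at site 5 (T↔G), site 8 (C↔G), site 9 (T↔C), site 13 (C↔T), site 14 (T↔C).
There are 5 differences over 15 sites, so p = 5/15 = 0.333.

0.333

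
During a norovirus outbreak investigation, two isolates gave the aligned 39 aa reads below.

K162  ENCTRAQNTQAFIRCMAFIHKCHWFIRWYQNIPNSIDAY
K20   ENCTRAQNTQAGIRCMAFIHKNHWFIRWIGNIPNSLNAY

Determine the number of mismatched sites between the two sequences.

Mismatches occur at site 12 (F→G), site 22 (C→N), site 29 (Y→I), site 30 (Q→G), site 36 (I→L), site 37 (D→N).
That gives 6 mismatches out of 39 aligned sites, so the Hamming distance is 6.

6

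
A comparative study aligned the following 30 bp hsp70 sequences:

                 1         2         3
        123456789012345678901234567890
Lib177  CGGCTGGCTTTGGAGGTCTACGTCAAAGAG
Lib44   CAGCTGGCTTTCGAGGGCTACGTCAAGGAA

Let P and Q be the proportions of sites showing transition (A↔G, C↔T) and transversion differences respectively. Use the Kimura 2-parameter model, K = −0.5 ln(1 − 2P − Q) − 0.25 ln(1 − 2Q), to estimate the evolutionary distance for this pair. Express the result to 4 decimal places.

0.1909

Mismatches occur at site 2 (G→A, transition), site 12 (G→C, transversion), site 17 (T→G, transversion), site 27 (A→G, transition), site 30 (G→A, transition).
Of the 5 differences, 3 transitions and 2 transversions over 30 sites: P = 3/30 = 0.100000, Q = 2/30 = 0.066667.
d = −0.5·ln(0.733333) − 0.25·ln(0.866666) = −0.5·(-0.310155) − 0.25·(-0.143102) = 0.1909.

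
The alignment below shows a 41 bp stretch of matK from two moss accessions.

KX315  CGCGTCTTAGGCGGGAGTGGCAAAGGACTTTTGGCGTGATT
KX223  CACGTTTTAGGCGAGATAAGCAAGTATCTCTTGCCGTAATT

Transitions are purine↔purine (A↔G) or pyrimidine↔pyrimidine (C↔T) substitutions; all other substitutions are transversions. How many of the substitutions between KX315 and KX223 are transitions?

8

The sequences differ at positions 2 (G/A, transition), 6 (C/T, transition), 14 (G/A, transition), 17 (G/T, transversion), 18 (T/A, transversion), 19 (G/A, transition), 24 (A/G, transition), 25 (G/T, transversion), 26 (G/A, transition), 27 (A/T, transversion), 30 (T/C, transition), 34 (G/C, transversion), 38 (G/A, transition).
Of the 13 differences, 8 transitions and 5 transversions, so the answer is 8.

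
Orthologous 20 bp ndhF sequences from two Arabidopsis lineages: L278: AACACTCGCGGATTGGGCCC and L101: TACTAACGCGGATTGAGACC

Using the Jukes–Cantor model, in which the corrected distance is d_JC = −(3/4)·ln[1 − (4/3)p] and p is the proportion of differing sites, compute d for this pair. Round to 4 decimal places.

0.3831

The sequences differ at positions 1 (A/T), 4 (A/T), 5 (C/A), 6 (T/A), 16 (G/A), 18 (C/A).
p = 6/20 = 0.300000.
d = −0.75 · ln(1 − (4/3)·0.300000) = −0.75 · ln(0.600000) = −0.75 · (-0.510826) = 0.3831.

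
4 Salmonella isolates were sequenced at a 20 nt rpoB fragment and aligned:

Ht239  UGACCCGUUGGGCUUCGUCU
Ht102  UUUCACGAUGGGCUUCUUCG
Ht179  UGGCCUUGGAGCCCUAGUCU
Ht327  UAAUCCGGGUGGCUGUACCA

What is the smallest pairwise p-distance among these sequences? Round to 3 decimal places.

Pairwise Hamming distances:
  Ht239 vs Ht102: 6
  Ht239 vs Ht179: 9
  Ht239 vs Ht327: 10
  Ht102 vs Ht179: 13
  Ht102 vs Ht327: 12
  Ht179 vs Ht327: 13
The smallest is 6 mismatches, between Ht239 and Ht102; p = 6/20 = 0.300.

0.300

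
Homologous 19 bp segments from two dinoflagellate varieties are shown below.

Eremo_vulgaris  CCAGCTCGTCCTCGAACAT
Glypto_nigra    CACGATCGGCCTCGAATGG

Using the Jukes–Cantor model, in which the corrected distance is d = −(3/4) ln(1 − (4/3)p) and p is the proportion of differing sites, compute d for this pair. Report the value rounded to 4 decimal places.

Differing sites — 2:C/A; 3:A/C; 5:C/A; 9:T/G; 17:C/T; 18:A/G; 19:T/G.
p = 7/19 = 0.368421.
d = −0.75 · ln(1 − (4/3)·0.368421) = −0.75 · ln(0.508772) = −0.75 · (-0.675755) = 0.5068.

0.5068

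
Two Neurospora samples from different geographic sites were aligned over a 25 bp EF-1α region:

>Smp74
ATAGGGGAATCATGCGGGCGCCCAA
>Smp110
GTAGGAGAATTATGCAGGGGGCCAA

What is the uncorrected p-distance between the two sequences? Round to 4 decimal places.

0.2400

Mismatches occur at site 1 (A→G), site 6 (G→A), site 11 (C→T), site 16 (G→A), site 19 (C→G), site 21 (C→G).
There are 6 differences over 25 sites, so p = 6/25 = 0.2400.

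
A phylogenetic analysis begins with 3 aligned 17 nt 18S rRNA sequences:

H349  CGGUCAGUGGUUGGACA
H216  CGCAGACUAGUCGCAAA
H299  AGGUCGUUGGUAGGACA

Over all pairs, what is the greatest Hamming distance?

Pairwise Hamming distances:
  H349 vs H216: 8
  H349 vs H299: 4
  H216 vs H299: 10
The largest is 10, between H216 and H299.

10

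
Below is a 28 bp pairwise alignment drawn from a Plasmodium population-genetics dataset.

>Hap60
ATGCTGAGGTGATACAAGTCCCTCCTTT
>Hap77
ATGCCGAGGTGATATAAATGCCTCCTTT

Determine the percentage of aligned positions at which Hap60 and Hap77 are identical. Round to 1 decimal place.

Mismatches occur at site 5 (T↔C), site 15 (C↔T), site 18 (G↔A), site 20 (C↔G).
24 of the 28 sites match, so the percent identity is 24/28 × 100 = 85.7%.

85.7%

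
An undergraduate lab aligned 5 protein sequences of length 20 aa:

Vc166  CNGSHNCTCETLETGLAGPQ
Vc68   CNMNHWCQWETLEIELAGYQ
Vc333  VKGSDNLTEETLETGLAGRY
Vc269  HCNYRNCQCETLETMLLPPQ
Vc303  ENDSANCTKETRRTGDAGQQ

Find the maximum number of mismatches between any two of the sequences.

Pairwise Hamming distances:
  Vc166 vs Vc68: 8
  Vc166 vs Vc333: 7
  Vc166 vs Vc269: 9
  Vc166 vs Vc303: 8
  Vc68 vs Vc333: 13
  Vc68 vs Vc269: 12
  Vc68 vs Vc303: 13
  Vc333 vs Vc269: 13
  Vc333 vs Vc303: 11
  Vc269 vs Vc303: 14
The largest is 14, between Vc269 and Vc303.

14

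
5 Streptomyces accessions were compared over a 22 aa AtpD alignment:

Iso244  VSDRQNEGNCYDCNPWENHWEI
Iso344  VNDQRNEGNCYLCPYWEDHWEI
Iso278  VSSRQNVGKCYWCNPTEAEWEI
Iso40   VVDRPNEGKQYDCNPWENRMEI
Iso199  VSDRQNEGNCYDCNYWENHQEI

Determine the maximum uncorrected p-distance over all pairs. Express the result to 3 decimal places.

0.545

Pairwise Hamming distances:
  Iso244 vs Iso344: 7
  Iso244 vs Iso278: 7
  Iso244 vs Iso40: 6
  Iso244 vs Iso199: 2
  Iso344 vs Iso278: 12
  Iso344 vs Iso40: 11
  Iso344 vs Iso199: 7
  Iso278 vs Iso40: 10
  Iso278 vs Iso199: 9
  Iso40 vs Iso199: 7
The largest is 12 mismatches, between Iso344 and Iso278; p = 12/22 = 0.545.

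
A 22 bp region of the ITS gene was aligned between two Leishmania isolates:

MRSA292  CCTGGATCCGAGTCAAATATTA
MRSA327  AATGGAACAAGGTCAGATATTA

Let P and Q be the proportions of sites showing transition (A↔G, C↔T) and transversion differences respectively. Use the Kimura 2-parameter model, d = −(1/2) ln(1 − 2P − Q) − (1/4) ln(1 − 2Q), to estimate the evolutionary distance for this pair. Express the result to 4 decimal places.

Mismatches occur at site 1 (C↔A, transversion), site 2 (C↔A, transversion), site 7 (T↔A, transversion), site 9 (C↔A, transversion), site 10 (G↔A, transition), site 11 (A↔G, transition), site 16 (A↔G, transition).
Of the 7 differences, 3 transitions and 4 transversions over 22 sites: P = 3/22 = 0.136364, Q = 4/22 = 0.181818.
d = −0.5·ln(0.545454) − 0.25·ln(0.636364) = −0.5·(-0.606137) − 0.25·(-0.451985) = 0.4161.

0.4161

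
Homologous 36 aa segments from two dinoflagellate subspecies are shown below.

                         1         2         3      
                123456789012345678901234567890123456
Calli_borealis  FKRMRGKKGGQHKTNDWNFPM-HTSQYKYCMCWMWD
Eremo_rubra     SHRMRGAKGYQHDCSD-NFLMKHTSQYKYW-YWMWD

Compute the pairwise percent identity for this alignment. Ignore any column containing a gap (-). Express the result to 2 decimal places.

69.70%

Excluding the 3 gap columns leaves 33 comparable sites.
Differing sites — 1:F/S; 2:K/H; 7:K/A; 10:G/Y; 13:K/D; 14:T/C; 15:N/S; 20:P/L; 30:C/W; 32:C/Y.
23 of the 33 comparable sites match, so the percent identity is 23/33 × 100 = 69.70%.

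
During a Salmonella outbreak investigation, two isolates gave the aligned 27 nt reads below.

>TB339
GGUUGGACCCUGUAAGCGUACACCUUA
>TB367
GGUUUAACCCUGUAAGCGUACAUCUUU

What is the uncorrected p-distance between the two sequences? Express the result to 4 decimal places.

0.1481

Differing sites — 5:G/U; 6:G/A; 23:C/U; 27:A/U.
There are 4 differences over 27 sites, so p = 4/27 = 0.1481.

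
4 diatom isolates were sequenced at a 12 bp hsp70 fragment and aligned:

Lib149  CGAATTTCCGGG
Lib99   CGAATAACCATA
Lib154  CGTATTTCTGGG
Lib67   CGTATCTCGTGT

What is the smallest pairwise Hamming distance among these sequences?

Pairwise Hamming distances:
  Lib149 vs Lib99: 5
  Lib149 vs Lib154: 2
  Lib149 vs Lib67: 5
  Lib99 vs Lib154: 7
  Lib99 vs Lib67: 7
  Lib154 vs Lib67: 4
The smallest is 2, between Lib149 and Lib154.

2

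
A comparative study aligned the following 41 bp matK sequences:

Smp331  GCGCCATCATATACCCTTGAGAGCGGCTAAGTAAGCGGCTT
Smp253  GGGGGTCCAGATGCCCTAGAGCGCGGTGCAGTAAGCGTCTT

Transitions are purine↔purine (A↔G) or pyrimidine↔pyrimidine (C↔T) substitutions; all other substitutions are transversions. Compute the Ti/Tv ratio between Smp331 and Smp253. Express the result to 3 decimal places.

0.300

Differing sites — 2:C/G (Tv); 4:C/G (Tv); 5:C/G (Tv); 6:A/T (Tv); 7:T/C (Ti); 10:T/G (Tv); 13:A/G (Ti); 18:T/A (Tv); 22:A/C (Tv); 27:C/T (Ti); 28:T/G (Tv); 29:A/C (Tv); 38:G/T (Tv).
Of the 13 differences, 3 transitions and 10 transversions, so Ti/Tv = 3/10 = 0.300.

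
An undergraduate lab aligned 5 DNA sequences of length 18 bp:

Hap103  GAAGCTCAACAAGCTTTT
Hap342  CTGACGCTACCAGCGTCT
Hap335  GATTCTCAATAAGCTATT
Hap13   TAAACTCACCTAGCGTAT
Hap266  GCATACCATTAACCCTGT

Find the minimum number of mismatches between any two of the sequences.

4

Pairwise Hamming distances:
  Hap103 vs Hap342: 9
  Hap103 vs Hap335: 4
  Hap103 vs Hap13: 6
  Hap103 vs Hap266: 9
  Hap342 vs Hap335: 11
  Hap342 vs Hap13: 8
  Hap342 vs Hap266: 13
  Hap335 vs Hap13: 9
  Hap335 vs Hap266: 9
  Hap13 vs Hap266: 11
The smallest is 4, between Hap103 and Hap335.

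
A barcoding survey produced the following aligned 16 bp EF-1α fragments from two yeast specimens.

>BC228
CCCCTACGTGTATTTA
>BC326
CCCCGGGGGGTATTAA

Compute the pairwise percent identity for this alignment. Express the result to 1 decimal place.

68.8%

Differing sites — 5:T/G; 6:A/G; 7:C/G; 9:T/G; 15:T/A.
11 of the 16 sites match, so the percent identity is 11/16 × 100 = 68.8%.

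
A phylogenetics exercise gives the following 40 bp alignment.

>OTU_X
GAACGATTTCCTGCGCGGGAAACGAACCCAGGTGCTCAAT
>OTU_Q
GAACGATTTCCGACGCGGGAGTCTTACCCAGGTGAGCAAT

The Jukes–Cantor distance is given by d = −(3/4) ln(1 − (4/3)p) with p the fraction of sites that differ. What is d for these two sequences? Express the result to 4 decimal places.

0.2326

The sequences differ at positions 12 (T/G), 13 (G/A), 21 (A/G), 22 (A/T), 24 (G/T), 25 (A/T), 35 (C/A), 36 (T/G).
p = 8/40 = 0.200000.
d = −0.75 · ln(1 − (4/3)·0.200000) = −0.75 · ln(0.733333) = −0.75 · (-0.310155) = 0.2326.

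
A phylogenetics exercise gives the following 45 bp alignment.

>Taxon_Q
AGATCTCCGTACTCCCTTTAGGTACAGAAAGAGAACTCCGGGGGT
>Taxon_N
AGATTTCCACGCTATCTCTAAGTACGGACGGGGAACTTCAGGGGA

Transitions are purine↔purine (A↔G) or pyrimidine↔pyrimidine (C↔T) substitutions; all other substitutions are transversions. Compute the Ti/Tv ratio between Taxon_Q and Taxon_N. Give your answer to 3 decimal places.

The sequences differ at positions 5 (C/T, transition), 9 (G/A, transition), 10 (T/C, transition), 11 (A/G, transition), 14 (C/A, transversion), 15 (C/T, transition), 18 (T/C, transition), 21 (G/A, transition), 26 (A/G, transition), 29 (A/C, transversion), 30 (A/G, transition), 32 (A/G, transition), 38 (C/T, transition), 40 (G/A, transition), 45 (T/A, transversion).
Of the 15 differences, 12 transitions and 3 transversions, so Ti/Tv = 12/3 = 4.000.

4.000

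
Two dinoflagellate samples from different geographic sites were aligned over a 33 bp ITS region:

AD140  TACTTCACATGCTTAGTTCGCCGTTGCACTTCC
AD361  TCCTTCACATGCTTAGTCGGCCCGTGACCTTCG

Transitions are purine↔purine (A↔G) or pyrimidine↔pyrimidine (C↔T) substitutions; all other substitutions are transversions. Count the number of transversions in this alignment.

7

Differing sites — 2:A/C (Tv); 18:T/C (Ti); 19:C/G (Tv); 23:G/C (Tv); 24:T/G (Tv); 27:C/A (Tv); 28:A/C (Tv); 33:C/G (Tv).
Of the 8 differences, 1 transition and 7 transversions, so the answer is 7.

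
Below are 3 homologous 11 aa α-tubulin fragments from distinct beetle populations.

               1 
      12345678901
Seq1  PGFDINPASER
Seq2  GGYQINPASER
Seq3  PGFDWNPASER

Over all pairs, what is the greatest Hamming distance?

4

Pairwise Hamming distances:
  Seq1 vs Seq2: 3
  Seq1 vs Seq3: 1
  Seq2 vs Seq3: 4
The largest is 4, between Seq2 and Seq3.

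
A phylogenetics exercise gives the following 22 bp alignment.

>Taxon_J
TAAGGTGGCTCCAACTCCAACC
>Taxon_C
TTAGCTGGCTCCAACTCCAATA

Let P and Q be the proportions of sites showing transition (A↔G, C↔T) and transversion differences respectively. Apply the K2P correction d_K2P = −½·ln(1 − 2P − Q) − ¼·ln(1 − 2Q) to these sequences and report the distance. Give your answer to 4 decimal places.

0.2085

Differing sites — 2:A/T (Tv); 5:G/C (Tv); 21:C/T (Ti); 22:C/A (Tv).
Of the 4 differences, 1 transition and 3 transversions over 22 sites: P = 1/22 = 0.045455, Q = 3/22 = 0.136364.
d = −0.5·ln(0.772726) − 0.25·ln(0.727272) = −0.5·(-0.257831) − 0.25·(-0.318455) = 0.2085.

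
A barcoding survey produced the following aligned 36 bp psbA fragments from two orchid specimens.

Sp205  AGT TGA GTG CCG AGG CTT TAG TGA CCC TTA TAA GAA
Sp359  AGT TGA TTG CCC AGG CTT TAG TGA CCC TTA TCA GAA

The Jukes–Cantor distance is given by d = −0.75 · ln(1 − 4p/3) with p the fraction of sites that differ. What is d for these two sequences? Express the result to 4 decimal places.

0.0883

Mismatches occur at site 7 (G→T), site 12 (G→C), site 32 (A→C).
p = 3/36 = 0.083333.
d = −0.75 · ln(1 − (4/3)·0.083333) = −0.75 · ln(0.888889) = −0.75 · (-0.117783) = 0.0883.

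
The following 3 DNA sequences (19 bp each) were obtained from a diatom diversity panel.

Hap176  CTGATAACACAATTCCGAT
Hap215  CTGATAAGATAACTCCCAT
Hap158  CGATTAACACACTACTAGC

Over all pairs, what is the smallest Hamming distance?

Pairwise Hamming distances:
  Hap176 vs Hap215: 4
  Hap176 vs Hap158: 9
  Hap215 vs Hap158: 12
The smallest is 4, between Hap176 and Hap215.

4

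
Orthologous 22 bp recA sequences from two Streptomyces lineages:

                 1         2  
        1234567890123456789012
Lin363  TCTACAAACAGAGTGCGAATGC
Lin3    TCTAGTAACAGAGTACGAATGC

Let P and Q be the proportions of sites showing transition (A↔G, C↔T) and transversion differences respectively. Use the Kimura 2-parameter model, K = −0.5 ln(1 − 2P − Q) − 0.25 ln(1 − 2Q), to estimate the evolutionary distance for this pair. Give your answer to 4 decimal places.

0.1505

Differing sites — 5:C/G (Tv); 6:A/T (Tv); 15:G/A (Ti).
Of the 3 differences, 1 transition and 2 transversions over 22 sites: P = 1/22 = 0.045455, Q = 2/22 = 0.090909.
d = −0.5·ln(0.818181) − 0.25·ln(0.818182) = −0.5·(-0.200672) − 0.25·(-0.200670) = 0.1505.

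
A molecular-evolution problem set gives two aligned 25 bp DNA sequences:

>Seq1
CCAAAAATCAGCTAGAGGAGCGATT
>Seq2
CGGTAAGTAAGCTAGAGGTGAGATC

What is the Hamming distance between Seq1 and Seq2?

8

Mismatches occur at site 2 (C↔G), site 3 (A↔G), site 4 (A↔T), site 7 (A↔G), site 9 (C↔A), site 19 (A↔T), site 21 (C↔A), site 25 (T↔C).
That gives 8 mismatches out of 25 aligned sites, so the Hamming distance is 8.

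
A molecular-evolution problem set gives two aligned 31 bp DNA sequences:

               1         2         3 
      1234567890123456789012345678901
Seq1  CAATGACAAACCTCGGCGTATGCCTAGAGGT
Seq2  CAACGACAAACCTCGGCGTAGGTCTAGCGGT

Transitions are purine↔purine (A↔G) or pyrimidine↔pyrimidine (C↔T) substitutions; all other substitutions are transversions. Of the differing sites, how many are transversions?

2

Differing sites — 4:T/C (Ti); 21:T/G (Tv); 23:C/T (Ti); 28:A/C (Tv).
Of the 4 differences, 2 transitions and 2 transversions, so the answer is 2.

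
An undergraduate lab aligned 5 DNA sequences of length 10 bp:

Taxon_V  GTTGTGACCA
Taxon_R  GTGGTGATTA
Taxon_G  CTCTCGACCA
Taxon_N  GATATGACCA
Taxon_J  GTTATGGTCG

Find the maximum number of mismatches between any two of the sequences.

Pairwise Hamming distances:
  Taxon_V vs Taxon_R: 3
  Taxon_V vs Taxon_G: 4
  Taxon_V vs Taxon_N: 2
  Taxon_V vs Taxon_J: 4
  Taxon_R vs Taxon_G: 6
  Taxon_R vs Taxon_N: 5
  Taxon_R vs Taxon_J: 5
  Taxon_G vs Taxon_N: 5
  Taxon_G vs Taxon_J: 7
  Taxon_N vs Taxon_J: 4
The largest is 7, between Taxon_G and Taxon_J.

7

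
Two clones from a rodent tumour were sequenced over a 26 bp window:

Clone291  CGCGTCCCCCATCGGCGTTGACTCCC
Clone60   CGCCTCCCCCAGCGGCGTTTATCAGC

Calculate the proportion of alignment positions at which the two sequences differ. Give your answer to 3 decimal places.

0.269

Mismatches occur at site 4 (G→C), site 12 (T→G), site 20 (G→T), site 22 (C→T), site 23 (T→C), site 24 (C→A), site 25 (C→G).
There are 7 differences over 26 sites, so p = 7/26 = 0.269.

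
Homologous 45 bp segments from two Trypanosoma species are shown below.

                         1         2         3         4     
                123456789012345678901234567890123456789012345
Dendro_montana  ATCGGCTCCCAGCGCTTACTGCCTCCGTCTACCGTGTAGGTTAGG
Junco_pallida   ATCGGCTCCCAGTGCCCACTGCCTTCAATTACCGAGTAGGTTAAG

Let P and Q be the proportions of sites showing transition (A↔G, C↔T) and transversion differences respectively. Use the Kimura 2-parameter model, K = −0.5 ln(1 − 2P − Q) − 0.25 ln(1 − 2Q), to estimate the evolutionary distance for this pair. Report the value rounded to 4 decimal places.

Mismatches occur at site 13 (C↔T, transition), site 16 (T↔C, transition), site 17 (T↔C, transition), site 25 (C↔T, transition), site 27 (G↔A, transition), site 28 (T↔A, transversion), site 29 (C↔T, transition), site 35 (T↔A, transversion), site 44 (G↔A, transition).
Of the 9 differences, 7 transitions and 2 transversions over 45 sites: P = 7/45 = 0.155556, Q = 2/45 = 0.044444.
d = −0.5·ln(0.644444) − 0.25·ln(0.911112) = −0.5·(-0.439367) − 0.25·(-0.093089) = 0.2430.

0.2430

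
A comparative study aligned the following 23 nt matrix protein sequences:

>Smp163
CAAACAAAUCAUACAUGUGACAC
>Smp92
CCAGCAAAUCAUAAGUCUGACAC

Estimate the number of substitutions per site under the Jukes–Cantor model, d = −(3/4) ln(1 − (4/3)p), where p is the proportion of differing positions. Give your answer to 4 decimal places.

0.2567

Differing sites — 2:A/C; 4:A/G; 14:C/A; 15:A/G; 17:G/C.
p = 5/23 = 0.217391.
d = −0.75 · ln(1 − (4/3)·0.217391) = −0.75 · ln(0.710145) = −0.75 · (-0.342286) = 0.2567.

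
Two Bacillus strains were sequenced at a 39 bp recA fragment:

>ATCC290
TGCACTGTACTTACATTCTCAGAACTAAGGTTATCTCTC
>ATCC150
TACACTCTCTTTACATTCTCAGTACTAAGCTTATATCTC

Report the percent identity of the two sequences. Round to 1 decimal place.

82.1%

Differing sites — 2:G/A; 7:G/C; 9:A/C; 10:C/T; 23:A/T; 30:G/C; 35:C/A.
32 of the 39 sites match, so the percent identity is 32/39 × 100 = 82.1%.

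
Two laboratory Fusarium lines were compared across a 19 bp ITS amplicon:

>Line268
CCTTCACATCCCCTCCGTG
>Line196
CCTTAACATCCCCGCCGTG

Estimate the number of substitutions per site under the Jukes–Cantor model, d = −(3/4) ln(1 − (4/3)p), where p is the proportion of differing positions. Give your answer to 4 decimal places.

0.1134

The sequences differ at positions 5 (C/A), 14 (T/G).
p = 2/19 = 0.105263.
d = −0.75 · ln(1 − (4/3)·0.105263) = −0.75 · ln(0.859649) = −0.75 · (-0.151231) = 0.1134.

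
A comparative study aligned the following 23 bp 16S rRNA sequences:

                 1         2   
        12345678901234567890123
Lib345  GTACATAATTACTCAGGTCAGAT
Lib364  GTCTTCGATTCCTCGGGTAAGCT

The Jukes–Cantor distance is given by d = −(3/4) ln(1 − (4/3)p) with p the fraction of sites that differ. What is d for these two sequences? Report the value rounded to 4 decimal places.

The sequences differ at positions 3 (A/C), 4 (C/T), 5 (A/T), 6 (T/C), 7 (A/G), 11 (A/C), 15 (A/G), 19 (C/A), 22 (A/C).
p = 9/23 = 0.391304.
d = −0.75 · ln(1 − (4/3)·0.391304) = −0.75 · ln(0.478261) = −0.75 · (-0.737599) = 0.5532.

0.5532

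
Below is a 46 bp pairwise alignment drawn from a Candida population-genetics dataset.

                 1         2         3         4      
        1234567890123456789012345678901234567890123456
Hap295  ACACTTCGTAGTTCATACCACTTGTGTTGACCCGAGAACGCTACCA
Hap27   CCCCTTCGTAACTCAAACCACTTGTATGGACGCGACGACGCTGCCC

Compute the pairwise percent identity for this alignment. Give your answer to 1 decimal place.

73.9%

The sequences differ at positions 1 (A/C), 3 (A/C), 11 (G/A), 12 (T/C), 16 (T/A), 26 (G/A), 28 (T/G), 32 (C/G), 36 (G/C), 37 (A/G), 43 (A/G), 46 (A/C).
34 of the 46 sites match, so the percent identity is 34/46 × 100 = 73.9%.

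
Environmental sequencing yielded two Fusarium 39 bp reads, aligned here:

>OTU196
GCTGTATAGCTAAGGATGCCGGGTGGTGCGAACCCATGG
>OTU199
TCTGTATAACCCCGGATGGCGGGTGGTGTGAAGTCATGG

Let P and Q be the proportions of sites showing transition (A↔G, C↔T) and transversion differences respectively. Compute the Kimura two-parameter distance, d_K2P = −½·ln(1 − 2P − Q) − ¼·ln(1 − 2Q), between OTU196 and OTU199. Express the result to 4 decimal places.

The sequences differ at positions 1 (G/T, transversion), 9 (G/A, transition), 11 (T/C, transition), 12 (A/C, transversion), 13 (A/C, transversion), 19 (C/G, transversion), 29 (C/T, transition), 33 (C/G, transversion), 34 (C/T, transition).
Of the 9 differences, 4 transitions and 5 transversions over 39 sites: P = 4/39 = 0.102564, Q = 5/39 = 0.128205.
d = −0.5·ln(0.666667) − 0.25·ln(0.743590) = −0.5·(-0.405465) − 0.25·(-0.296265) = 0.2768.

0.2768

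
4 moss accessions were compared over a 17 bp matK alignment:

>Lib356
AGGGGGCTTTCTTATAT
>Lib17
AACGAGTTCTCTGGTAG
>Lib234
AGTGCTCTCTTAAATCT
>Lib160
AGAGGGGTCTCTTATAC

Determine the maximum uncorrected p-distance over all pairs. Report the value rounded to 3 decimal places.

0.647

Pairwise Hamming distances:
  Lib356 vs Lib17: 8
  Lib356 vs Lib234: 8
  Lib356 vs Lib160: 4
  Lib17 vs Lib234: 11
  Lib17 vs Lib160: 7
  Lib234 vs Lib160: 9
The largest is 11 mismatches, between Lib17 and Lib234; p = 11/17 = 0.647.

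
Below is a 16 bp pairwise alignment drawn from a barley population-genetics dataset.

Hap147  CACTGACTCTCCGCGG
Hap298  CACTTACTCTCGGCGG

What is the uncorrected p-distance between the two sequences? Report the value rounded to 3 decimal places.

0.125

Differing sites — 5:G/T; 12:C/G.
There are 2 differences over 16 sites, so p = 2/16 = 0.125.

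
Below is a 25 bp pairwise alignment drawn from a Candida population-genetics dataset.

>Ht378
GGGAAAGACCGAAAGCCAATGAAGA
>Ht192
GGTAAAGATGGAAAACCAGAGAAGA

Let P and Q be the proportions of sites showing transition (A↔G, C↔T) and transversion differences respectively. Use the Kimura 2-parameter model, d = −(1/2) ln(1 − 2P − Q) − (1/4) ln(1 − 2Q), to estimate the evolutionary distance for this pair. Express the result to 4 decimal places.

Differing sites — 3:G/T (Tv); 9:C/T (Ti); 10:C/G (Tv); 15:G/A (Ti); 19:A/G (Ti); 20:T/A (Tv).
Of the 6 differences, 3 transitions and 3 transversions over 25 sites: P = 3/25 = 0.120000, Q = 3/25 = 0.120000.
d = −0.5·ln(0.640000) − 0.25·ln(0.760000) = −0.5·(-0.446287) − 0.25·(-0.274437) = 0.2918.

0.2918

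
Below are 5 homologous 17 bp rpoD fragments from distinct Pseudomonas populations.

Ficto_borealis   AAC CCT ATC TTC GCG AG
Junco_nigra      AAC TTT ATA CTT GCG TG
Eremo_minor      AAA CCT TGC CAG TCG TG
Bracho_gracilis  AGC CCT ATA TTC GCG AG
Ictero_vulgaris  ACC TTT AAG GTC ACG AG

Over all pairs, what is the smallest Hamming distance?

2

Pairwise Hamming distances:
  Ficto_borealis vs Junco_nigra: 6
  Ficto_borealis vs Eremo_minor: 8
  Ficto_borealis vs Bracho_gracilis: 2
  Ficto_borealis vs Ictero_vulgaris: 7
  Junco_nigra vs Eremo_minor: 9
  Junco_nigra vs Bracho_gracilis: 6
  Junco_nigra vs Ictero_vulgaris: 7
  Eremo_minor vs Bracho_gracilis: 10
  Eremo_minor vs Ictero_vulgaris: 12
  Bracho_gracilis vs Ictero_vulgaris: 7
The smallest is 2, between Ficto_borealis and Bracho_gracilis.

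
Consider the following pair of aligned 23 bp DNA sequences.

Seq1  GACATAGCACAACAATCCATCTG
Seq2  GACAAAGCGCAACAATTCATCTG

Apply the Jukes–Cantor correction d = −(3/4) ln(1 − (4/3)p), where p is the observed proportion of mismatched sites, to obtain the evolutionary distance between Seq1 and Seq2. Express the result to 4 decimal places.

0.1433

The sequences differ at positions 5 (T/A), 9 (A/G), 17 (C/T).
p = 3/23 = 0.130435.
d = −0.75 · ln(1 − (4/3)·0.130435) = −0.75 · ln(0.826087) = −0.75 · (-0.191055) = 0.1433.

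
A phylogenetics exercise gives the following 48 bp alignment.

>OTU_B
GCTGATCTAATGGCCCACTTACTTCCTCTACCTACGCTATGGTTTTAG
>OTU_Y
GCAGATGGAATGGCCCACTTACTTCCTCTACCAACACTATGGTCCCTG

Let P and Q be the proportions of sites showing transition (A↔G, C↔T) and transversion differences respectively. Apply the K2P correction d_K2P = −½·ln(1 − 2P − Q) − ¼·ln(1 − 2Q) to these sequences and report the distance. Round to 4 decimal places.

0.2163

Differing sites — 3:T/A (Tv); 7:C/G (Tv); 8:T/G (Tv); 33:T/A (Tv); 36:G/A (Ti); 44:T/C (Ti); 45:T/C (Ti); 46:T/C (Ti); 47:A/T (Tv).
Of the 9 differences, 4 transitions and 5 transversions over 48 sites: P = 4/48 = 0.083333, Q = 5/48 = 0.104167.
d = −0.5·ln(0.729167) − 0.25·ln(0.791666) = −0.5·(-0.315852) − 0.25·(-0.233616) = 0.2163.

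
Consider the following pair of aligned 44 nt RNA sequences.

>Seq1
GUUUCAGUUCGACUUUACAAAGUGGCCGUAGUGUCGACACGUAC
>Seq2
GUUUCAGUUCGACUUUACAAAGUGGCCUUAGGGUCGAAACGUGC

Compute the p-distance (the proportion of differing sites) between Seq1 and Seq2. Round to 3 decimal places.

Differing sites — 28:G/U; 32:U/G; 38:C/A; 43:A/G.
There are 4 differences over 44 sites, so p = 4/44 = 0.091.

0.091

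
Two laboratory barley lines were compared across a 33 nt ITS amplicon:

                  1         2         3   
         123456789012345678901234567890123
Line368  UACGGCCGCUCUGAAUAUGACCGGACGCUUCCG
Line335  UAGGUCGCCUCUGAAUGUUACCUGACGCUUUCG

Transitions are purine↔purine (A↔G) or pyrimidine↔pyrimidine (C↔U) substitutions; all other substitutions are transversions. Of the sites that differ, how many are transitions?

Differing sites — 3:C/G (Tv); 5:G/U (Tv); 7:C/G (Tv); 8:G/C (Tv); 17:A/G (Ti); 19:G/U (Tv); 23:G/U (Tv); 31:C/U (Ti).
Of the 8 differences, 2 transitions and 6 transversions, so the answer is 2.

2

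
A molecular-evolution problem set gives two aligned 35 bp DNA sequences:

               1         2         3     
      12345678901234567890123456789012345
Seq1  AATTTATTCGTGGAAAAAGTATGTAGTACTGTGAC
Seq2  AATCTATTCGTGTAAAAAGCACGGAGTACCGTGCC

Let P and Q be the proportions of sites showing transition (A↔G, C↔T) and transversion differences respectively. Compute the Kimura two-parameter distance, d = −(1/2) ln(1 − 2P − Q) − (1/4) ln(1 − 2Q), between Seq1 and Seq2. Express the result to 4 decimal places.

0.2357

Differing sites — 4:T/C (Ti); 13:G/T (Tv); 20:T/C (Ti); 22:T/C (Ti); 24:T/G (Tv); 30:T/C (Ti); 34:A/C (Tv).
Of the 7 differences, 4 transitions and 3 transversions over 35 sites: P = 4/35 = 0.114286, Q = 3/35 = 0.085714.
d = −0.5·ln(0.685714) − 0.25·ln(0.828572) = −0.5·(-0.377295) − 0.25·(-0.188052) = 0.2357.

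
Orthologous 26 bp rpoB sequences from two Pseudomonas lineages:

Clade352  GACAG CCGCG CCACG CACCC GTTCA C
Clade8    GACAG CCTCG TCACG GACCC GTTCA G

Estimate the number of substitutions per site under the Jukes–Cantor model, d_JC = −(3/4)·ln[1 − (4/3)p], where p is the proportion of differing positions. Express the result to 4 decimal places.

Mismatches occur at site 8 (G↔T), site 11 (C↔T), site 16 (C↔G), site 26 (C↔G).
p = 4/26 = 0.153846.
d = −0.75 · ln(1 − (4/3)·0.153846) = −0.75 · ln(0.794872) = −0.75 · (-0.229574) = 0.1722.

0.1722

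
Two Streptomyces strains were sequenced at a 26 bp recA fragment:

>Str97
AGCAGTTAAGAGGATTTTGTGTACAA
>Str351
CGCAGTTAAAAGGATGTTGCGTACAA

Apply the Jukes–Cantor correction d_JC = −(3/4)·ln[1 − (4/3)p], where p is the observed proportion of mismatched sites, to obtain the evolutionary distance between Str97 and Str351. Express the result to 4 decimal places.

0.1722

Differing sites — 1:A/C; 10:G/A; 16:T/G; 20:T/C.
p = 4/26 = 0.153846.
d = −0.75 · ln(1 − (4/3)·0.153846) = −0.75 · ln(0.794872) = −0.75 · (-0.229574) = 0.1722.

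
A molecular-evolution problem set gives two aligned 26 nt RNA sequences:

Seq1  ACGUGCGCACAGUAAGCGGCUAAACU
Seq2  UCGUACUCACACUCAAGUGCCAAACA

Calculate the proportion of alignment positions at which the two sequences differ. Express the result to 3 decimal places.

Mismatches occur at site 1 (A↔U), site 5 (G↔A), site 7 (G↔U), site 12 (G↔C), site 14 (A↔C), site 16 (G↔A), site 17 (C↔G), site 18 (G↔U), site 21 (U↔C), site 26 (U↔A).
There are 10 differences over 26 sites, so p = 10/26 = 0.385.

0.385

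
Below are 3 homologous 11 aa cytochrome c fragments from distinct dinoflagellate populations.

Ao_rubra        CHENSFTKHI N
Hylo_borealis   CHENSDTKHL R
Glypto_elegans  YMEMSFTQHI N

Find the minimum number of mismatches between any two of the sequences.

Pairwise Hamming distances:
  Ao_rubra vs Hylo_borealis: 3
  Ao_rubra vs Glypto_elegans: 4
  Hylo_borealis vs Glypto_elegans: 7
The smallest is 3, between Ao_rubra and Hylo_borealis.

3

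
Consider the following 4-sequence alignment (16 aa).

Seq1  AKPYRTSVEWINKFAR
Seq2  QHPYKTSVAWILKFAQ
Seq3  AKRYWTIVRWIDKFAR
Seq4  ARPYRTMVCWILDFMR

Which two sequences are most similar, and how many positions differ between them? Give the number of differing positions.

5

Pairwise Hamming distances:
  Seq1 vs Seq2: 6
  Seq1 vs Seq3: 5
  Seq1 vs Seq4: 6
  Seq2 vs Seq3: 8
  Seq2 vs Seq4: 8
  Seq3 vs Seq4: 8
The smallest is 5, between Seq1 and Seq3.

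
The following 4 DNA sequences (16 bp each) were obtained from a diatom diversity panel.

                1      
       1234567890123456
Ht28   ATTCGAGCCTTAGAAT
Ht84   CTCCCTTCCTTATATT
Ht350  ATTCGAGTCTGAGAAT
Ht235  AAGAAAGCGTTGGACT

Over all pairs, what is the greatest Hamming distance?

Pairwise Hamming distances:
  Ht28 vs Ht84: 7
  Ht28 vs Ht350: 2
  Ht28 vs Ht235: 7
  Ht84 vs Ht350: 9
  Ht84 vs Ht235: 11
  Ht350 vs Ht235: 9
The largest is 11, between Ht84 and Ht235.

11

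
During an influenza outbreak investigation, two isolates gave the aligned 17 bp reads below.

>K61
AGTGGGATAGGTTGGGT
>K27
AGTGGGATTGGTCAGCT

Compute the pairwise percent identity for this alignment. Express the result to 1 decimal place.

76.5%

Mismatches occur at site 9 (A→T), site 13 (T→C), site 14 (G→A), site 16 (G→C).
13 of the 17 sites match, so the percent identity is 13/17 × 100 = 76.5%.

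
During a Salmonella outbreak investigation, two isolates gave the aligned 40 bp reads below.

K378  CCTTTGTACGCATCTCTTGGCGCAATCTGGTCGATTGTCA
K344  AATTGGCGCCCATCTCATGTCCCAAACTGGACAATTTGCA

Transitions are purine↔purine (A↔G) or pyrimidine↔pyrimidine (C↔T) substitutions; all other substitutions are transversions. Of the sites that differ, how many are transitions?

3

The sequences differ at positions 1 (C/A, transversion), 2 (C/A, transversion), 5 (T/G, transversion), 7 (T/C, transition), 8 (A/G, transition), 10 (G/C, transversion), 17 (T/A, transversion), 20 (G/T, transversion), 22 (G/C, transversion), 26 (T/A, transversion), 31 (T/A, transversion), 33 (G/A, transition), 37 (G/T, transversion), 38 (T/G, transversion).
Of the 14 differences, 3 transitions and 11 transversions, so the answer is 3.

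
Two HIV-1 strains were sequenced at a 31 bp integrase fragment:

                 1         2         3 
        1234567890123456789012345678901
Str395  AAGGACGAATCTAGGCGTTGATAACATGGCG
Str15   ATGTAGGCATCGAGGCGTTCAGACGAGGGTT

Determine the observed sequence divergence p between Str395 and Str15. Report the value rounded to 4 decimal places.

0.3871

Differing sites — 2:A/T; 4:G/T; 6:C/G; 8:A/C; 12:T/G; 20:G/C; 22:T/G; 24:A/C; 25:C/G; 27:T/G; 30:C/T; 31:G/T.
There are 12 differences over 31 sites, so p = 12/31 = 0.3871.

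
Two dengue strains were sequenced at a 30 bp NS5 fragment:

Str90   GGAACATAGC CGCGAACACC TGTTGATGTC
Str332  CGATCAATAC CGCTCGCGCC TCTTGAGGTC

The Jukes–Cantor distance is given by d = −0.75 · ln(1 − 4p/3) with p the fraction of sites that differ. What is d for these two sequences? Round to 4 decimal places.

The sequences differ at positions 1 (G/C), 4 (A/T), 7 (T/A), 8 (A/T), 9 (G/A), 14 (G/T), 15 (A/C), 16 (A/G), 18 (A/G), 22 (G/C), 27 (T/G).
p = 11/30 = 0.366667.
d = −0.75 · ln(1 − (4/3)·0.366667) = −0.75 · ln(0.511111) = −0.75 · (-0.671168) = 0.5034.

0.5034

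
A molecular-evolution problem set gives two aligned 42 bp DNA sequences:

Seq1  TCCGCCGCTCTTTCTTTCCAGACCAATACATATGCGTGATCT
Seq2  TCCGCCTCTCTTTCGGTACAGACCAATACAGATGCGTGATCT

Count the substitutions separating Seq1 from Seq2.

5

The sequences differ at positions 7 (G/T), 15 (T/G), 16 (T/G), 18 (C/A), 31 (T/G).
That gives 5 mismatches out of 42 aligned sites, so the Hamming distance is 5.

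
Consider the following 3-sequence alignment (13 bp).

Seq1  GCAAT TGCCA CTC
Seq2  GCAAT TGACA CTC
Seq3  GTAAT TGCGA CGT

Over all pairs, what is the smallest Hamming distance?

1

Pairwise Hamming distances:
  Seq1 vs Seq2: 1
  Seq1 vs Seq3: 4
  Seq2 vs Seq3: 5
The smallest is 1, between Seq1 and Seq2.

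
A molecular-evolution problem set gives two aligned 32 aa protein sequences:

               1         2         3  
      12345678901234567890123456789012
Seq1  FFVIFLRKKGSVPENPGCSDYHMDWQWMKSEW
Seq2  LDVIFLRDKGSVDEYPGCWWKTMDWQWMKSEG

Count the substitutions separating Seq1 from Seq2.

The sequences differ at positions 1 (F/L), 2 (F/D), 8 (K/D), 13 (P/D), 15 (N/Y), 19 (S/W), 20 (D/W), 21 (Y/K), 22 (H/T), 32 (W/G).
That gives 10 mismatches out of 32 aligned sites, so the Hamming distance is 10.

10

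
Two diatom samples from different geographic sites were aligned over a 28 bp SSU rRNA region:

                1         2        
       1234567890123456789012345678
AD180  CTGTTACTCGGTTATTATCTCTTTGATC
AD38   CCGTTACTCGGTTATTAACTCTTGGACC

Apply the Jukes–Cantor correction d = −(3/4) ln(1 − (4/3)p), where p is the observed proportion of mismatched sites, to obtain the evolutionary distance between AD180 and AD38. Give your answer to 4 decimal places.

0.1585

Differing sites — 2:T/C; 18:T/A; 24:T/G; 27:T/C.
p = 4/28 = 0.142857.
d = −0.75 · ln(1 − (4/3)·0.142857) = −0.75 · ln(0.809524) = −0.75 · (-0.211309) = 0.1585.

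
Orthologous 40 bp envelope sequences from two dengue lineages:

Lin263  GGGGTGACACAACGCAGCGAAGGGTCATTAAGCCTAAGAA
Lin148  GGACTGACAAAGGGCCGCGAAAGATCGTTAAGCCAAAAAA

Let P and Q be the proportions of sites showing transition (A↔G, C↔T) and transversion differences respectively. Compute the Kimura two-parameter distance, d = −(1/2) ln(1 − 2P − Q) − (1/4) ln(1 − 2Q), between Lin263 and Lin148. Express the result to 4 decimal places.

0.3486

Mismatches occur at site 3 (G↔A, transition), site 4 (G↔C, transversion), site 10 (C↔A, transversion), site 12 (A↔G, transition), site 13 (C↔G, transversion), site 16 (A↔C, transversion), site 22 (G↔A, transition), site 24 (G↔A, transition), site 27 (A↔G, transition), site 35 (T↔A, transversion), site 38 (G↔A, transition).
Of the 11 differences, 6 transitions and 5 transversions over 40 sites: P = 6/40 = 0.150000, Q = 5/40 = 0.125000.
d = −0.5·ln(0.575000) − 0.25·ln(0.750000) = −0.5·(-0.553385) − 0.25·(-0.287682) = 0.3486.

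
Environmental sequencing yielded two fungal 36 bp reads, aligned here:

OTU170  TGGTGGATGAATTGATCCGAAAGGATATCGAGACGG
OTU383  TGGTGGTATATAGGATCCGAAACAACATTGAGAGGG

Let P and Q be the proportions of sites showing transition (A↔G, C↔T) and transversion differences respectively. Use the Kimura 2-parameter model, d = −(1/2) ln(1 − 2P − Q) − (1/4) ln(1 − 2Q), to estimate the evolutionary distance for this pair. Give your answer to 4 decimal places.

0.3932

Differing sites — 7:A/T (Tv); 8:T/A (Tv); 9:G/T (Tv); 11:A/T (Tv); 12:T/A (Tv); 13:T/G (Tv); 23:G/C (Tv); 24:G/A (Ti); 26:T/C (Ti); 29:C/T (Ti); 34:C/G (Tv).
Of the 11 differences, 3 transitions and 8 transversions over 36 sites: P = 3/36 = 0.083333, Q = 8/36 = 0.222222.
d = −0.5·ln(0.611112) − 0.25·ln(0.555556) = −0.5·(-0.492475) − 0.25·(-0.587786) = 0.3932.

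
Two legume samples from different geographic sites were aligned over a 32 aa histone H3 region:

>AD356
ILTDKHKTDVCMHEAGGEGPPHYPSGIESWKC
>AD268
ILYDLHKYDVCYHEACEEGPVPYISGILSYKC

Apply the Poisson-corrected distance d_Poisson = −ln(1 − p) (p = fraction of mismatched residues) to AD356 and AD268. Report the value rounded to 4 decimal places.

Differing sites — 3:T/Y; 5:K/L; 8:T/Y; 12:M/Y; 16:G/C; 17:G/E; 21:P/V; 22:H/P; 24:P/I; 28:E/L; 30:W/Y.
p = 11/32 = 0.343750.
d = −ln(1 − 0.343750) = −ln(0.656250) = 0.4212.

0.4212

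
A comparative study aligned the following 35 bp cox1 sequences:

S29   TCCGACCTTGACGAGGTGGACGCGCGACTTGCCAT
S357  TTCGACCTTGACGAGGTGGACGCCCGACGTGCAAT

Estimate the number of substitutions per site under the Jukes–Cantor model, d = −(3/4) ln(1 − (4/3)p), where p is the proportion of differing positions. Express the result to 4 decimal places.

0.1240

Differing sites — 2:C/T; 24:G/C; 29:T/G; 33:C/A.
p = 4/35 = 0.114286.
d = −0.75 · ln(1 − (4/3)·0.114286) = −0.75 · ln(0.847619) = −0.75 · (-0.165324) = 0.1240.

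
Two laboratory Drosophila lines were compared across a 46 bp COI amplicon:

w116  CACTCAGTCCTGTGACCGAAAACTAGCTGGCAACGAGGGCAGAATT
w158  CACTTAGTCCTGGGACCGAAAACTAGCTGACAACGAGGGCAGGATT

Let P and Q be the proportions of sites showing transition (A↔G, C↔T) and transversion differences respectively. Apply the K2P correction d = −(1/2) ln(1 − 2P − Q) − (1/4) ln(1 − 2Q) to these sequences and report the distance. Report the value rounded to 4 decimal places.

Differing sites — 5:C/T (Ti); 13:T/G (Tv); 30:G/A (Ti); 43:A/G (Ti).
Of the 4 differences, 3 transitions and 1 transversion over 46 sites: P = 3/46 = 0.065217, Q = 1/46 = 0.021739.
d = −0.5·ln(0.847827) − 0.25·ln(0.956522) = −0.5·(-0.165079) − 0.25·(-0.044451) = 0.0937.

0.0937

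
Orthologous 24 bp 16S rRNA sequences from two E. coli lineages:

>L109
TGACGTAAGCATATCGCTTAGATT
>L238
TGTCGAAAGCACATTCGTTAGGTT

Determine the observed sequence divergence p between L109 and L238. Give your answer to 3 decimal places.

0.292

Differing sites — 3:A/T; 6:T/A; 12:T/C; 15:C/T; 16:G/C; 17:C/G; 22:A/G.
There are 7 differences over 24 sites, so p = 7/24 = 0.292.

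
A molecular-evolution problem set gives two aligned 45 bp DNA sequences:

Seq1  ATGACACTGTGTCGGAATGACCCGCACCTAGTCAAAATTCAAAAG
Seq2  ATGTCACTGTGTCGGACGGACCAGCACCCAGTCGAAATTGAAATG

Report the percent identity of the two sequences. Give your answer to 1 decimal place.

82.2%

Differing sites — 4:A/T; 17:A/C; 18:T/G; 23:C/A; 29:T/C; 34:A/G; 40:C/G; 44:A/T.
37 of the 45 sites match, so the percent identity is 37/45 × 100 = 82.2%.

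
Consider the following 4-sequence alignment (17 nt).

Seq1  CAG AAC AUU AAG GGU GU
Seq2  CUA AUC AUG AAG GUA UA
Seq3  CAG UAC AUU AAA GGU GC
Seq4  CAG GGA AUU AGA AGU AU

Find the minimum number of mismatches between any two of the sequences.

3

Pairwise Hamming distances:
  Seq1 vs Seq2: 8
  Seq1 vs Seq3: 3
  Seq1 vs Seq4: 7
  Seq2 vs Seq3: 10
  Seq2 vs Seq4: 13
  Seq3 vs Seq4: 7
The smallest is 3, between Seq1 and Seq3.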